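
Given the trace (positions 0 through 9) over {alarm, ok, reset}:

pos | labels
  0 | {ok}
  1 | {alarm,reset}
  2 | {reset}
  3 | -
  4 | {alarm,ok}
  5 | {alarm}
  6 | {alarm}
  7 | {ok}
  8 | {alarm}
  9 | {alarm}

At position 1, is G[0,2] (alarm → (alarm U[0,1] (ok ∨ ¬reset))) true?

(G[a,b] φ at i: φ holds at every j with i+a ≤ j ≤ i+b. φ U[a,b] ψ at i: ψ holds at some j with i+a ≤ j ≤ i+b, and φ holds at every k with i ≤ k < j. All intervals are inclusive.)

No

Check (alarm → (alarm U[0,1] (ok ∨ ¬reset))) at every j in [1,3]:
  j=1: antecedent true; consequent fails → ✗
  j=2: antecedent false → ✓
  j=3: antecedent false → ✓
Fails at j=1 → formula fails.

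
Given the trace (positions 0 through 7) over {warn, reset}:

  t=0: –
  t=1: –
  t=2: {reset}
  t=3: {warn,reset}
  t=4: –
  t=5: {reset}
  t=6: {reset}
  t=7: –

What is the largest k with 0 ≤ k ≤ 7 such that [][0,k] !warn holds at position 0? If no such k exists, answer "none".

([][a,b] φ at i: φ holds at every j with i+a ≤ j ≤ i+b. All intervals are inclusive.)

!warn must hold from j=0 onward; find where it first fails.
  j=0: holds
  j=1: holds
  j=2: holds
  j=3: fails
Holds on [0,2], so largest k = 2.

2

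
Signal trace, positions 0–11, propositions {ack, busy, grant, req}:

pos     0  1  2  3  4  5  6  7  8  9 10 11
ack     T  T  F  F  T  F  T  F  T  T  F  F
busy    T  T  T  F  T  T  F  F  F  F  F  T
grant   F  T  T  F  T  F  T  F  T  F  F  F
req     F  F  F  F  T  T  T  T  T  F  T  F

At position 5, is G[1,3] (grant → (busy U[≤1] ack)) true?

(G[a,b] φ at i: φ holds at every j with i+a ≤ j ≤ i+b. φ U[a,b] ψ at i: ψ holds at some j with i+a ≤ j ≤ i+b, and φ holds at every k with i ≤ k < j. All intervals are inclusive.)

Check (grant → (busy U[≤1] ack)) at every j in [6,8]:
  j=6: antecedent true; consequent holds → ✓
  j=7: antecedent false → ✓
  j=8: antecedent true; consequent holds → ✓
All positions satisfy it → formula holds.

Yes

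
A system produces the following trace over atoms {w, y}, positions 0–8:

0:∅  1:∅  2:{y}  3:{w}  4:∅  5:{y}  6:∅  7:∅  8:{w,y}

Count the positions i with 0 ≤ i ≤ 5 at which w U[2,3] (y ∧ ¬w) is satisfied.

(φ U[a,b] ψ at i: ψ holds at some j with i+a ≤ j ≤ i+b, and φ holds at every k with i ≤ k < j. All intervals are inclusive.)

0

Evaluate at each i in [0,5]:
  i=0: ✗ (lhs fails at k=0 before rhs at j=2)
  i=1: ✗ (no rhs in [3,4])
  i=2: ✗ (lhs fails at k=2 before rhs at j=5)
  i=3: ✗ (lhs fails at k=4 before rhs at j=5)
  i=4: ✗ (no rhs in [6,7])
  i=5: ✗ (no rhs in [7,8])
Positions where it holds: {} → 0.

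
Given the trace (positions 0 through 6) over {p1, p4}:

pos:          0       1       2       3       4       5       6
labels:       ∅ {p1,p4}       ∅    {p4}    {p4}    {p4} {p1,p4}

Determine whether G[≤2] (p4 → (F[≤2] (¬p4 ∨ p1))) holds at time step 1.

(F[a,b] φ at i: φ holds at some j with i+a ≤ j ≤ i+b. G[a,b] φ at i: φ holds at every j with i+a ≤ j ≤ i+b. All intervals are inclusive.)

Check (p4 → (F[≤2] (¬p4 ∨ p1))) at every j in [1,3]:
  j=1: antecedent true; consequent holds (witness at 1) → ✓
  j=2: antecedent false → ✓
  j=3: antecedent true; consequent fails (none in [3,5]) → ✗
Fails at j=3 → formula fails.

Does not hold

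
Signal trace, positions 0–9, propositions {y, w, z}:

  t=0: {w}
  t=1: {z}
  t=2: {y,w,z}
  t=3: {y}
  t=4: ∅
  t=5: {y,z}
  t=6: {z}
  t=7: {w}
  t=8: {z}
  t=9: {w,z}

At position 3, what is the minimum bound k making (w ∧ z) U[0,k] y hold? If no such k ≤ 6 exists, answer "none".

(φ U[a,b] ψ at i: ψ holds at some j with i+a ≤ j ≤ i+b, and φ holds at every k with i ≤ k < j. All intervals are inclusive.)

Need earliest j ≥ 3 with y, and (w ∧ z) at every k in [3,j-1].
  j=3: rhs holds (empty prefix). k = 0.

0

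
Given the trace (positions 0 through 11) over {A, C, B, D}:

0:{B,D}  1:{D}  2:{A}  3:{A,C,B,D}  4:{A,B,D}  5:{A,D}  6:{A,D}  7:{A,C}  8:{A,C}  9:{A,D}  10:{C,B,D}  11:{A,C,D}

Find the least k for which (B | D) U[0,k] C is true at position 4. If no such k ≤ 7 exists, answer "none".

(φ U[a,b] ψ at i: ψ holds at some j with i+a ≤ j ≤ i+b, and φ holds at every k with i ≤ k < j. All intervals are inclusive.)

3

Need earliest j ≥ 4 with C, and (B | D) at every k in [4,j-1].
  j=4: rhs fails.
  j=5: rhs fails.
  j=6: rhs fails.
  j=7: rhs holds; lhs holds on [4,6]. k = 3.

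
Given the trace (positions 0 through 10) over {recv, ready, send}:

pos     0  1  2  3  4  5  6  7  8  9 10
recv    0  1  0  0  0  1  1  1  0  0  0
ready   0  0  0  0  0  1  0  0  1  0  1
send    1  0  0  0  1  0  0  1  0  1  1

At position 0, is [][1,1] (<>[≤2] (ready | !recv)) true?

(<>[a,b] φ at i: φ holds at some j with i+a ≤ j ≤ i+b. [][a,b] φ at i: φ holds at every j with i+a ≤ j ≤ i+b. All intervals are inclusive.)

Check <>[≤2] (ready | !recv) at every j in [1,1]:
  j=1: holds (witness at 2)
All positions satisfy it → formula holds.

Holds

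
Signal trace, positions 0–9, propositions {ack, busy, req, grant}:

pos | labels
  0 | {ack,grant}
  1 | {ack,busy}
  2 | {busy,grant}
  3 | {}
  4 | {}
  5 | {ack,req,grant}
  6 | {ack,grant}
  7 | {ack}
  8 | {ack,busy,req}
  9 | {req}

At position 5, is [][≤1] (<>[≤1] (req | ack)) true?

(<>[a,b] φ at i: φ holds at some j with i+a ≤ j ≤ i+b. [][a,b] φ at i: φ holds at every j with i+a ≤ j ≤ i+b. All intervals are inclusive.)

Check <>[≤1] (req | ack) at every j in [5,6]:
  j=5: holds (witness at 5)
  j=6: holds (witness at 6)
All positions satisfy it → formula holds.

Holds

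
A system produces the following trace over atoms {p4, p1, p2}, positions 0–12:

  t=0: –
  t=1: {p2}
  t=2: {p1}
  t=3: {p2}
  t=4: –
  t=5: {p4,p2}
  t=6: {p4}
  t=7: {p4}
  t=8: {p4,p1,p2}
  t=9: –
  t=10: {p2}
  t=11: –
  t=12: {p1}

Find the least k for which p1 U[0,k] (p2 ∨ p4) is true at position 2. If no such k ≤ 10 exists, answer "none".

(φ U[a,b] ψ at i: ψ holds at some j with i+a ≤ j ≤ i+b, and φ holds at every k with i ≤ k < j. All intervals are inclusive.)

1

Need earliest j ≥ 2 with (p2 ∨ p4), and p1 at every k in [2,j-1].
  j=2: rhs fails.
  j=3: rhs holds; lhs holds on [2,2]. k = 1.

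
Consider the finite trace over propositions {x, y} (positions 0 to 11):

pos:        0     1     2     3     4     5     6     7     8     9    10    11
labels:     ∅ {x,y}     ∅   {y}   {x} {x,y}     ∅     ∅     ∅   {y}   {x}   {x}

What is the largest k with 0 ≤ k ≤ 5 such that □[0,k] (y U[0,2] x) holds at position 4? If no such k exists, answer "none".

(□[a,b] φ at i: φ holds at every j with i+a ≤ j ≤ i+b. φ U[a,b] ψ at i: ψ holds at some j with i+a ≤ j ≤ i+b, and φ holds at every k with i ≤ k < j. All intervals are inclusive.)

1

(y U[0,2] x) must hold from j=4 onward; find where it first fails.
  j=4: holds
  j=5: holds
  j=6: fails
Holds on [4,5], so largest k = 1.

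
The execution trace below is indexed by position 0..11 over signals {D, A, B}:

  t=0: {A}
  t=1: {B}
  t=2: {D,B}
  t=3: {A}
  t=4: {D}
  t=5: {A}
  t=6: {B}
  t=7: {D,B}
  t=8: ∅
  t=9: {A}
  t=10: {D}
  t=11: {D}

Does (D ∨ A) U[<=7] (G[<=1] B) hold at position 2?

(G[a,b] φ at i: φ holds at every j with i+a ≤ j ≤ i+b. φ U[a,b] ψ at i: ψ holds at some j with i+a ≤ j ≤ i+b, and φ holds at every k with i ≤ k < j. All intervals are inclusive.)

Holds

Need some j in [2,9] with G[<=1] B, and (D ∨ A) at every k in [2,j-1].
  j=2: G[<=1] B — fails at 3.
  j=3: G[<=1] B — fails at 3.
  j=4: G[<=1] B — fails at 4.
  j=5: G[<=1] B — fails at 5.
  j=6: G[<=1] B holds; (D ∨ A) holds at every k in [2,5] → satisfied.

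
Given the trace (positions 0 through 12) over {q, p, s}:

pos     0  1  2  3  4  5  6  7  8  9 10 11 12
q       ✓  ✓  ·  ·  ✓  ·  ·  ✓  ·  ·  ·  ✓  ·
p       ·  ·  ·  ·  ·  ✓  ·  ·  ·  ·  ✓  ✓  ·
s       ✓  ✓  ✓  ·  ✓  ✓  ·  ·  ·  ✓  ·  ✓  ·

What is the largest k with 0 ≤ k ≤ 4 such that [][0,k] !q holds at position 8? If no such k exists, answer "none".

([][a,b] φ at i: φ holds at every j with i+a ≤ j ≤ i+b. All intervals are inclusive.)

!q must hold from j=8 onward; find where it first fails.
  j=8: holds
  j=9: holds
  j=10: holds
  j=11: fails
Holds on [8,10], so largest k = 2.

2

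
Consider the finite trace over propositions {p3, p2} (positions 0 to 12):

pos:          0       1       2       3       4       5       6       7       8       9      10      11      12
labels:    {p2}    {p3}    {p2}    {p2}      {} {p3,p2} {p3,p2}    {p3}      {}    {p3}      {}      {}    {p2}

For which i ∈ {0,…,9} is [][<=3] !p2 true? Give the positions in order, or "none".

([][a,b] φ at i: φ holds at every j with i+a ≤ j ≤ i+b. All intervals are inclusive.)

7, 8

Evaluate at each i in [0,9]:
  i=0: ✗ (fails at j=0)
  i=1: ✗ (fails at j=2)
  i=2: ✗ (fails at j=2)
  i=3: ✗ (fails at j=3)
  i=4: ✗ (fails at j=5)
  i=5: ✗ (fails at j=5)
  i=6: ✗ (fails at j=6)
  i=7: ✓ (all of [7,10])
  i=8: ✓ (all of [8,11])
  i=9: ✗ (fails at j=12)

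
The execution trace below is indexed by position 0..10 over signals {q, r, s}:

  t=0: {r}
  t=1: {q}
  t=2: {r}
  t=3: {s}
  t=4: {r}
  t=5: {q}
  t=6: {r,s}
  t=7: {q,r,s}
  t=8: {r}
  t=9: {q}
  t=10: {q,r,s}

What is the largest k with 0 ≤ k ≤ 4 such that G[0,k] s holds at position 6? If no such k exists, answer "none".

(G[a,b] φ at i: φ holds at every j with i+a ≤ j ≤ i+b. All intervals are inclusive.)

s must hold from j=6 onward; find where it first fails.
  j=6: holds
  j=7: holds
  j=8: fails
Holds on [6,7], so largest k = 1.

1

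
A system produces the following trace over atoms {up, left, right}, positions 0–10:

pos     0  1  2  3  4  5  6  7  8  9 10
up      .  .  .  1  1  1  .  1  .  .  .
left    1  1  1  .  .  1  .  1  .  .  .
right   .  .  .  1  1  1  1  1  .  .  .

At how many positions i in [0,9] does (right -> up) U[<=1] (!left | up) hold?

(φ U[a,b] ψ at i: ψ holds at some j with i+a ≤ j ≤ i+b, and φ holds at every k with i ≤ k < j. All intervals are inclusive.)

8

Evaluate at each i in [0,9]:
  i=0: ✗ (no rhs in [0,1])
  i=1: ✗ (no rhs in [1,2])
  i=2: ✓ (rhs at j=3; lhs holds on [2,2])
  i=3: ✓ (rhs at j=3)
  i=4: ✓ (rhs at j=4)
  i=5: ✓ (rhs at j=5)
  i=6: ✓ (rhs at j=6)
  i=7: ✓ (rhs at j=7)
  i=8: ✓ (rhs at j=8)
  i=9: ✓ (rhs at j=9)
Positions where it holds: {2, 3, 4, 5, 6, 7, 8, 9} → 8.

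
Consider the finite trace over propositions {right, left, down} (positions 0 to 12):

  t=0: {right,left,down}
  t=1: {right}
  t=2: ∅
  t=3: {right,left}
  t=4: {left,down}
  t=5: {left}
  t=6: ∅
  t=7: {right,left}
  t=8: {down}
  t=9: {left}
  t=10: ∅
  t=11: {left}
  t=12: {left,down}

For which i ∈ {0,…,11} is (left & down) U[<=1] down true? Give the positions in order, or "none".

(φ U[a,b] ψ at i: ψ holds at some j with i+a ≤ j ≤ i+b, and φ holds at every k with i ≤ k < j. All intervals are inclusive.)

0, 4, 8

Evaluate at each i in [0,11]:
  i=0: ✓ (rhs at j=0)
  i=1: ✗ (no rhs in [1,2])
  i=2: ✗ (no rhs in [2,3])
  i=3: ✗ (lhs fails at k=3 before rhs at j=4)
  i=4: ✓ (rhs at j=4)
  i=5: ✗ (no rhs in [5,6])
  i=6: ✗ (no rhs in [6,7])
  i=7: ✗ (lhs fails at k=7 before rhs at j=8)
  i=8: ✓ (rhs at j=8)
  i=9: ✗ (no rhs in [9,10])
  i=10: ✗ (no rhs in [10,11])
  i=11: ✗ (lhs fails at k=11 before rhs at j=12)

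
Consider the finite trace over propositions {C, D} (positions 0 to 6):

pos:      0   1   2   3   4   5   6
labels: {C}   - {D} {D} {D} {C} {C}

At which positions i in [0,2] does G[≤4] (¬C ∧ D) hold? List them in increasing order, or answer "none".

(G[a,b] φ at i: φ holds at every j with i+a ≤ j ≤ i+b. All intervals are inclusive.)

Evaluate at each i in [0,2]:
  i=0: ✗ (fails at j=0)
  i=1: ✗ (fails at j=1)
  i=2: ✗ (fails at j=5)

none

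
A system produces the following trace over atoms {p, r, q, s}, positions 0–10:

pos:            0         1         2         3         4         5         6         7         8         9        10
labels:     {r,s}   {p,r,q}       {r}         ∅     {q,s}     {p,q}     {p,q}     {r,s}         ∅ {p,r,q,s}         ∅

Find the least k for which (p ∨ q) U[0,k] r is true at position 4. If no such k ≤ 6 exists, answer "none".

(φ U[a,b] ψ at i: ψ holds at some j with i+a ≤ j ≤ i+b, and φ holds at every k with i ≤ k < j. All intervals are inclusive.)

Need earliest j ≥ 4 with r, and (p ∨ q) at every k in [4,j-1].
  j=4: rhs fails.
  j=5: rhs fails.
  j=6: rhs fails.
  j=7: rhs holds; lhs holds on [4,6]. k = 3.

3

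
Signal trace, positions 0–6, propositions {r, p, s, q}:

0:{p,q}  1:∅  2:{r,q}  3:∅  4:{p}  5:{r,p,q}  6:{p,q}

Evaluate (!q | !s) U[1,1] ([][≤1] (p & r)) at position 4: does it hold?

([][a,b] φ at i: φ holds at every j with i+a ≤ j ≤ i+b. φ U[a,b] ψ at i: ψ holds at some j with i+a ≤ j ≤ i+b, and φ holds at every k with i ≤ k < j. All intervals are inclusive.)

Does not hold

Need some j in [5,5] with [][≤1] (p & r), and (!q | !s) at every k in [4,j-1].
  j=5: [][≤1] (p & r) — fails at 6.
No j in the window works → until fails.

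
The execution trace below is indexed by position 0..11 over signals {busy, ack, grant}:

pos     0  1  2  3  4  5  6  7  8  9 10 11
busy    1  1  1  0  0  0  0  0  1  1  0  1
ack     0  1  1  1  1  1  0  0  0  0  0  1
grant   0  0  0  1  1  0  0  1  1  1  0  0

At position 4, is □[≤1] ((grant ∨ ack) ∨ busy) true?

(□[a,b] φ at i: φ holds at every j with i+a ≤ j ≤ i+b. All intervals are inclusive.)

Check ((grant ∨ ack) ∨ busy) at every j in [4,5]:
  j=4: true
  j=5: true
All positions satisfy it → formula holds.

Holds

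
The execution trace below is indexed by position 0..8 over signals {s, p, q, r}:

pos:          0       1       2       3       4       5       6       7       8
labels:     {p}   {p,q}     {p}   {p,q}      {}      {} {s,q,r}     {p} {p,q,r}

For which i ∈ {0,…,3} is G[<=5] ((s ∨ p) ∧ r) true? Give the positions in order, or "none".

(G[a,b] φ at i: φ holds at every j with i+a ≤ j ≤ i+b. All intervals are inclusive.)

Evaluate at each i in [0,3]:
  i=0: ✗ (fails at j=0)
  i=1: ✗ (fails at j=1)
  i=2: ✗ (fails at j=2)
  i=3: ✗ (fails at j=3)

none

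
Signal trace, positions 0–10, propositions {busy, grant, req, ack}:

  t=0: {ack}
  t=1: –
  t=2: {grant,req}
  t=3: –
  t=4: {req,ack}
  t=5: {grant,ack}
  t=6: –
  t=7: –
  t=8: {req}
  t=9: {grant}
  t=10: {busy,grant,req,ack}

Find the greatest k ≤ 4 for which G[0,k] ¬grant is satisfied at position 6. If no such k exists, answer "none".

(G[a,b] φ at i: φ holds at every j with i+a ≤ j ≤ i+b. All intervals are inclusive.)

¬grant must hold from j=6 onward; find where it first fails.
  j=6: holds
  j=7: holds
  j=8: holds
  j=9: fails
Holds on [6,8], so largest k = 2.

2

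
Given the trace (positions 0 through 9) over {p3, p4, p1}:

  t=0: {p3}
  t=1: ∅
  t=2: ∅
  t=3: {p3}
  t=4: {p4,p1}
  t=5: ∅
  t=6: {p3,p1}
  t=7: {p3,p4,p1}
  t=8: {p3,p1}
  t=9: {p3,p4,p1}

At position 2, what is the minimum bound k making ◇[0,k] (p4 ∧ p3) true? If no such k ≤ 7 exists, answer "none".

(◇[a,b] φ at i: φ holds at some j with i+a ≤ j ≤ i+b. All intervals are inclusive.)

5

Scan j = 2,3,… for (p4 ∧ p3):
  j=2: fails
  j=3: fails
  j=4: fails
  j=5: fails
  j=6: fails
  j=7: holds
First hit at j=7, so smallest k = 7-2 = 5.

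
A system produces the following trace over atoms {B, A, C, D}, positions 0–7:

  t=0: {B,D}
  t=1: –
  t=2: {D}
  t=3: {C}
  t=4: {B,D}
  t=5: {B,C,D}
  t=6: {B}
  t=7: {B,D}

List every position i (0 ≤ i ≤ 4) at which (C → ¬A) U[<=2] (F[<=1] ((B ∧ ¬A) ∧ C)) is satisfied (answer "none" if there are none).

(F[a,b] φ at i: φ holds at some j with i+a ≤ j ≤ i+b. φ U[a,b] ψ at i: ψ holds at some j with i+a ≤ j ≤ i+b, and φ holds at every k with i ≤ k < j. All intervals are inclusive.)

2, 3, 4

Evaluate at each i in [0,4]:
  i=0: ✗ (no rhs in [0,2])
  i=1: ✗ (no rhs in [1,3])
  i=2: ✓ (rhs at j=4; lhs holds on [2,3])
  i=3: ✓ (rhs at j=4; lhs holds on [3,3])
  i=4: ✓ (rhs at j=4)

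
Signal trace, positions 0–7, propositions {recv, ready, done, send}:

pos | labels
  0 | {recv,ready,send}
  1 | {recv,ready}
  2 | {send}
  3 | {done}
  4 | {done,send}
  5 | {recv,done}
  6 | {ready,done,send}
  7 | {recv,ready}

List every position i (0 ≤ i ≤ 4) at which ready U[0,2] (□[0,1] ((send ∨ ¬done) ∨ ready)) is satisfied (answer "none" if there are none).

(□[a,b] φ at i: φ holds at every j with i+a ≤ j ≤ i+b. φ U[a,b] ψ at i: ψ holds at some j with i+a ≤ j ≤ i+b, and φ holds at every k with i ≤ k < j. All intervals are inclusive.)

0, 1

Evaluate at each i in [0,4]:
  i=0: ✓ (rhs at j=0)
  i=1: ✓ (rhs at j=1)
  i=2: ✗ (no rhs in [2,4])
  i=3: ✗ (no rhs in [3,5])
  i=4: ✗ (lhs fails at k=4 before rhs at j=6)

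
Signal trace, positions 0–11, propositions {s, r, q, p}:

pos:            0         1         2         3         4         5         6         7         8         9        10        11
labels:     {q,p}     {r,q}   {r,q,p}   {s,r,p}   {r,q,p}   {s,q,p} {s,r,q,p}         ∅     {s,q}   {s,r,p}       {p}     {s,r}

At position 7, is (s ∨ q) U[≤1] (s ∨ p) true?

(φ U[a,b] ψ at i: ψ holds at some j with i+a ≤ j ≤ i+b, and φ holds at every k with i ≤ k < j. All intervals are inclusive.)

Does not hold

Need some j in [7,8] with (s ∨ p), and (s ∨ q) at every k in [7,j-1].
  j=7: (s ∨ p) false.
  j=8: (s ∨ p) holds, but (s ∨ q) fails at k=7 → not this j.
No j in the window works → until fails.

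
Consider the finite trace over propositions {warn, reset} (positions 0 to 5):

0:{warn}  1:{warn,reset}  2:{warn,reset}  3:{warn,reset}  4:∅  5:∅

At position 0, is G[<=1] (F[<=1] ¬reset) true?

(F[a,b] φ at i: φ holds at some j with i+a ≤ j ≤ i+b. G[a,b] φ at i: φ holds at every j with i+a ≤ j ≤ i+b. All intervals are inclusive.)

Check F[<=1] ¬reset at every j in [0,1]:
  j=0: holds (witness at 0)
  j=1: fails (none in [1,2])
Fails at j=1 → formula fails.

Does not hold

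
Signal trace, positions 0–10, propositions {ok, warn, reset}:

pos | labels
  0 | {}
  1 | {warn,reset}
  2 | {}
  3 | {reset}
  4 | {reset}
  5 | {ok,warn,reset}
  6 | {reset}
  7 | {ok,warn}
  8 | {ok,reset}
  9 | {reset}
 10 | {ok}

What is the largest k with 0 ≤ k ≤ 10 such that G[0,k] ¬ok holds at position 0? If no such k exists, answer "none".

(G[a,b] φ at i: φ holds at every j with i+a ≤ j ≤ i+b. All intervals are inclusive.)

4

¬ok must hold from j=0 onward; find where it first fails.
  j=0: holds
  j=1: holds
  j=2: holds
  j=3: holds
  j=4: holds
  j=5: fails
Holds on [0,4], so largest k = 4.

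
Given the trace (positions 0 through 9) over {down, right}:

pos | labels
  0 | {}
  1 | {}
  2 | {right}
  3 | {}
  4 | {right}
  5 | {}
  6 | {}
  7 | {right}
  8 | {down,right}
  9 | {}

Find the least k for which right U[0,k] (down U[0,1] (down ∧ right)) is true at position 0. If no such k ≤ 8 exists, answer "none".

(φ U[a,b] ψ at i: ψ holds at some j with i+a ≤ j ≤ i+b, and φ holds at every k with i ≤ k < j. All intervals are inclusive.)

none

Need earliest j ≥ 0 with (down U[0,1] (down ∧ right)), and right at every k in [0,j-1].
  j=0: rhs fails.
  j=1: rhs fails.
  j=2: rhs fails.
  j=3: rhs fails.
  j=4: rhs fails.
  j=5: rhs fails.
  j=6: rhs fails.
  j=7: rhs fails.
  j=8: rhs holds but lhs fails at k=0.
No witness within the range → none.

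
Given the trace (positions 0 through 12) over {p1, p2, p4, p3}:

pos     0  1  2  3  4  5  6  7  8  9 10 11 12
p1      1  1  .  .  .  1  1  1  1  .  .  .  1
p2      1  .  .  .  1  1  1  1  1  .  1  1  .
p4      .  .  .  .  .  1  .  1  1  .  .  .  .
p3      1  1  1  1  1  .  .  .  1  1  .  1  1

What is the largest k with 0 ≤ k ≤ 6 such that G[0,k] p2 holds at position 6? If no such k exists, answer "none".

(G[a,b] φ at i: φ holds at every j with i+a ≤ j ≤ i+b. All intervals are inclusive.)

p2 must hold from j=6 onward; find where it first fails.
  j=6: holds
  j=7: holds
  j=8: holds
  j=9: fails
Holds on [6,8], so largest k = 2.

2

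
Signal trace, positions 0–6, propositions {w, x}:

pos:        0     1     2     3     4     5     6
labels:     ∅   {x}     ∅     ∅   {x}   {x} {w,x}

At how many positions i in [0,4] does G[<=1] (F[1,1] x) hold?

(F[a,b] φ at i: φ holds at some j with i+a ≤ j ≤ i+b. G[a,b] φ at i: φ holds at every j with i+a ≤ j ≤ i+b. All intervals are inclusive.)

Evaluate at each i in [0,4]:
  i=0: ✗ (fails at j=1)
  i=1: ✗ (fails at j=1)
  i=2: ✗ (fails at j=2)
  i=3: ✓ (all of [3,4])
  i=4: ✓ (all of [4,5])
Positions where it holds: {3, 4} → 2.

2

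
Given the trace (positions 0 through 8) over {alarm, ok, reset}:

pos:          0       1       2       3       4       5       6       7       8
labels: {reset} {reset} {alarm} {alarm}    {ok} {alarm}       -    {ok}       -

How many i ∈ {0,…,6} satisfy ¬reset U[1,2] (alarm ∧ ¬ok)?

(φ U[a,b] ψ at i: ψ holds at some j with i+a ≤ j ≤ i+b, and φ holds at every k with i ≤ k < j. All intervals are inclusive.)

3

Evaluate at each i in [0,6]:
  i=0: ✗ (lhs fails at k=0 before rhs at j=2)
  i=1: ✗ (lhs fails at k=1 before rhs at j=2)
  i=2: ✓ (rhs at j=3; lhs holds on [2,2])
  i=3: ✓ (rhs at j=5; lhs holds on [3,4])
  i=4: ✓ (rhs at j=5; lhs holds on [4,4])
  i=5: ✗ (no rhs in [6,7])
  i=6: ✗ (no rhs in [7,8])
Positions where it holds: {2, 3, 4} → 3.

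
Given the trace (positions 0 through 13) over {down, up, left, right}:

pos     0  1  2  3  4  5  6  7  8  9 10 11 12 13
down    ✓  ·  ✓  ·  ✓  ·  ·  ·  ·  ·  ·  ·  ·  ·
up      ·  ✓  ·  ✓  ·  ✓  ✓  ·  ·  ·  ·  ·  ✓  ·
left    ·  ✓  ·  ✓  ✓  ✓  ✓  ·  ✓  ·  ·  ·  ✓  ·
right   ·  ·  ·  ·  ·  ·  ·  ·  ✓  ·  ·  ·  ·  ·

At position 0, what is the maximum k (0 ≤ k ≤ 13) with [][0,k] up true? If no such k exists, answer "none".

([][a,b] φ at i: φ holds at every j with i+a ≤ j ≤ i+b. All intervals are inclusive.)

up must hold from j=0 onward; find where it first fails.
  j=0: fails → no k works.

none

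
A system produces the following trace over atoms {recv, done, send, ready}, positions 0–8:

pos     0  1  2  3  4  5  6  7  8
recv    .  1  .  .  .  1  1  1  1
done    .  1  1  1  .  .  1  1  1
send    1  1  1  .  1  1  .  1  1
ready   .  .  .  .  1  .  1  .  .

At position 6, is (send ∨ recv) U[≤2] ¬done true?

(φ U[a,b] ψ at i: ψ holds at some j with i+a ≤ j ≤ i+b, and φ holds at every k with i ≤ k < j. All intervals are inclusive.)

False

Need some j in [6,8] with ¬done, and (send ∨ recv) at every k in [6,j-1].
  j=6: ¬done false.
  j=7: ¬done false.
  j=8: ¬done false.
No j in the window works → until fails.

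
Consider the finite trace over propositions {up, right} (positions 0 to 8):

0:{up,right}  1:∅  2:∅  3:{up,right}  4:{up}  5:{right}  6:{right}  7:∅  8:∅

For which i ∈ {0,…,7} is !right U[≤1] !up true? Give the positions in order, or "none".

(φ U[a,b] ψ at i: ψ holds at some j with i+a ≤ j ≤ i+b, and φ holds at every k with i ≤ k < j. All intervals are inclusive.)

1, 2, 4, 5, 6, 7

Evaluate at each i in [0,7]:
  i=0: ✗ (lhs fails at k=0 before rhs at j=1)
  i=1: ✓ (rhs at j=1)
  i=2: ✓ (rhs at j=2)
  i=3: ✗ (no rhs in [3,4])
  i=4: ✓ (rhs at j=5; lhs holds on [4,4])
  i=5: ✓ (rhs at j=5)
  i=6: ✓ (rhs at j=6)
  i=7: ✓ (rhs at j=7)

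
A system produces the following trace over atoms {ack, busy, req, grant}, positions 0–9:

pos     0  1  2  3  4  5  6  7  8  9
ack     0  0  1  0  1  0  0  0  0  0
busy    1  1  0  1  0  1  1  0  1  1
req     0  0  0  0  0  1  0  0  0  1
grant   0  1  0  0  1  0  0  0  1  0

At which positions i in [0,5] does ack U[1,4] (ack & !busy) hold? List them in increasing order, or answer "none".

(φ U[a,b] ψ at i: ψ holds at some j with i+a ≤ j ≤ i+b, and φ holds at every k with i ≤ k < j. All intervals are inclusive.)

none

Evaluate at each i in [0,5]:
  i=0: ✗ (lhs fails at k=0 before rhs at j=2)
  i=1: ✗ (lhs fails at k=1 before rhs at j=2)
  i=2: ✗ (lhs fails at k=3 before rhs at j=4)
  i=3: ✗ (lhs fails at k=3 before rhs at j=4)
  i=4: ✗ (no rhs in [5,8])
  i=5: ✗ (no rhs in [6,9])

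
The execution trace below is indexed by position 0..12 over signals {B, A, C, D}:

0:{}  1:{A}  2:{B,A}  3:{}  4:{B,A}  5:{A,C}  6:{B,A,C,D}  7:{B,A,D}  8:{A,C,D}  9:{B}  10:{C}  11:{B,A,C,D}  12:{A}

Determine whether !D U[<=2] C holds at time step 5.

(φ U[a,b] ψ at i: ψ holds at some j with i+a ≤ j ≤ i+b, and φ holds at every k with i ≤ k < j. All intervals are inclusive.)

True

Need some j in [5,7] with C, and !D at every k in [5,j-1].
  j=5: C holds; no prefix to check → satisfied.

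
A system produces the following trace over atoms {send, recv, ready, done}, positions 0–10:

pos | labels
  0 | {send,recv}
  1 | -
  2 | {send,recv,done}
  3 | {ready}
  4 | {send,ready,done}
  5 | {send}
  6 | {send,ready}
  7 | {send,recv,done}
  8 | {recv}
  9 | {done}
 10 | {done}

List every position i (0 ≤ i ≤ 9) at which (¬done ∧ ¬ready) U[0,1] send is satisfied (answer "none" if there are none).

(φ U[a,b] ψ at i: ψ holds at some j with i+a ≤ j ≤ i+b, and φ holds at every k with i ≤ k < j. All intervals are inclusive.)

0, 1, 2, 4, 5, 6, 7

Evaluate at each i in [0,9]:
  i=0: ✓ (rhs at j=0)
  i=1: ✓ (rhs at j=2; lhs holds on [1,1])
  i=2: ✓ (rhs at j=2)
  i=3: ✗ (lhs fails at k=3 before rhs at j=4)
  i=4: ✓ (rhs at j=4)
  i=5: ✓ (rhs at j=5)
  i=6: ✓ (rhs at j=6)
  i=7: ✓ (rhs at j=7)
  i=8: ✗ (no rhs in [8,9])
  i=9: ✗ (no rhs in [9,10])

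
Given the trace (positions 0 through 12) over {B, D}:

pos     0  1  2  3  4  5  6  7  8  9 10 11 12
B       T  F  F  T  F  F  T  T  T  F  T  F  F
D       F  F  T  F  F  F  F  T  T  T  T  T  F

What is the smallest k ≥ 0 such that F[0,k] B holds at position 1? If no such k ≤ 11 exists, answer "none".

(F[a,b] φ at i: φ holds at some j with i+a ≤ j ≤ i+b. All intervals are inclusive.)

Scan j = 1,2,… for B:
  j=1: fails
  j=2: fails
  j=3: holds
First hit at j=3, so smallest k = 3-1 = 2.

2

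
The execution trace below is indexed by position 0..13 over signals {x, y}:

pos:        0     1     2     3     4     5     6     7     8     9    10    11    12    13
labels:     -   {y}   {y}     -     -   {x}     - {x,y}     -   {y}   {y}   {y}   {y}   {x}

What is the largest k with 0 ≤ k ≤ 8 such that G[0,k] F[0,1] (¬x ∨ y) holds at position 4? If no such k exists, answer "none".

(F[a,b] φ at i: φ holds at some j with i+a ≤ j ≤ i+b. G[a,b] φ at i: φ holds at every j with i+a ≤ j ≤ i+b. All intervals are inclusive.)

8

F[0,1] (¬x ∨ y) must hold from j=4 onward; find where it first fails.
  j=4: holds
  j=5: holds
  j=6: holds
  j=7: holds
  j=8: holds
  j=9: holds
  j=10: holds
  j=11: holds
  j=12: holds
Holds through j=12; largest k = 8.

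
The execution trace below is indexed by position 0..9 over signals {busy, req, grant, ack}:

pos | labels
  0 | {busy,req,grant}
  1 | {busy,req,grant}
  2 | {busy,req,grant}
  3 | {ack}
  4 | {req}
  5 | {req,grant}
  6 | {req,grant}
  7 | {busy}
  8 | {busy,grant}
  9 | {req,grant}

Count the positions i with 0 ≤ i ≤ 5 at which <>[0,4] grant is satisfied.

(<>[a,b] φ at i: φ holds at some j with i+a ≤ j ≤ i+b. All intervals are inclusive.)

Evaluate at each i in [0,5]:
  i=0: ✓ (witness j=0)
  i=1: ✓ (witness j=1)
  i=2: ✓ (witness j=2)
  i=3: ✓ (witness j=5)
  i=4: ✓ (witness j=5)
  i=5: ✓ (witness j=5)
Positions where it holds: {0, 1, 2, 3, 4, 5} → 6.

6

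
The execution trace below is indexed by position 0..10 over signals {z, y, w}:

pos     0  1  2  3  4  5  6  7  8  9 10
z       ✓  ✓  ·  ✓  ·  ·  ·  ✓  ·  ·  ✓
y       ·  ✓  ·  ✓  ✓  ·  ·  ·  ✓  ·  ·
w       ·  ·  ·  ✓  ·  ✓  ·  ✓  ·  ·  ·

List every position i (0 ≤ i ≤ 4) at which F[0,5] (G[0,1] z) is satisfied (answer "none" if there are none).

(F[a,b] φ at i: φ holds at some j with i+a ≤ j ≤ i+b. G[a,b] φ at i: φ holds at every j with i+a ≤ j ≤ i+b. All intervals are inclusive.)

0

Evaluate at each i in [0,4]:
  i=0: ✓ (witness j=0)
  i=1: ✗ (none in [1,6])
  i=2: ✗ (none in [2,7])
  i=3: ✗ (none in [3,8])
  i=4: ✗ (none in [4,9])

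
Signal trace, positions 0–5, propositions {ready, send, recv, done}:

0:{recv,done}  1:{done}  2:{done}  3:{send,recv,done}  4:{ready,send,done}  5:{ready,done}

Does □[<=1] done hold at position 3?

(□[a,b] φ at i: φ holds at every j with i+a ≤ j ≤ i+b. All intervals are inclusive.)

Check done at every j in [3,4]:
  j=3: true
  j=4: true
All positions satisfy it → formula holds.

Holds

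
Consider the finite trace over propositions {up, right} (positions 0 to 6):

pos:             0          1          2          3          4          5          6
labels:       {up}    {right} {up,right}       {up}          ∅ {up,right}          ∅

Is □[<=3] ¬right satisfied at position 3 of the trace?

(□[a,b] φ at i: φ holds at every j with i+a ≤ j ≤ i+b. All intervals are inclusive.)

Check ¬right at every j in [3,6]:
  j=3: true
  j=4: true
  j=5: false
  j=6: true
Fails at j=5 → formula fails.

No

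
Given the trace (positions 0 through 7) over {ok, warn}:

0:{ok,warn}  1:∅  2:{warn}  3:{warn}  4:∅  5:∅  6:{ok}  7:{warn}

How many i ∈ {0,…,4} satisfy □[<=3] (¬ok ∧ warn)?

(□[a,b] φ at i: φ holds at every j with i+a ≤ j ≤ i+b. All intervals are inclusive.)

Evaluate at each i in [0,4]:
  i=0: ✗ (fails at j=0)
  i=1: ✗ (fails at j=1)
  i=2: ✗ (fails at j=4)
  i=3: ✗ (fails at j=4)
  i=4: ✗ (fails at j=4)
Positions where it holds: {} → 0.

0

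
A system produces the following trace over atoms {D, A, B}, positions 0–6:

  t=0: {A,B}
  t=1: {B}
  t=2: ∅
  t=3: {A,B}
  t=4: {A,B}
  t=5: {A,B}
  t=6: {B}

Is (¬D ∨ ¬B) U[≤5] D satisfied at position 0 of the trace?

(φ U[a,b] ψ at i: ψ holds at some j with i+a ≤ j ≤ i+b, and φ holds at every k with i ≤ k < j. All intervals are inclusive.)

Need some j in [0,5] with D, and (¬D ∨ ¬B) at every k in [0,j-1].
  j=0: D false.
  j=1: D false.
  j=2: D false.
  j=3: D false.
  j=4: D false.
  j=5: D false.
No j in the window works → until fails.

False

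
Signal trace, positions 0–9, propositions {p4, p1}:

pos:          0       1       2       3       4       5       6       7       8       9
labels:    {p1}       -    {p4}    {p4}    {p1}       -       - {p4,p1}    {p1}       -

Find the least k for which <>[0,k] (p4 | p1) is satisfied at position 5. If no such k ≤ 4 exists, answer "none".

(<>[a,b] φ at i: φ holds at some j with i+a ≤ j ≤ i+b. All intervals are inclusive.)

Scan j = 5,6,… for (p4 | p1):
  j=5: fails
  j=6: fails
  j=7: holds
First hit at j=7, so smallest k = 7-5 = 2.

2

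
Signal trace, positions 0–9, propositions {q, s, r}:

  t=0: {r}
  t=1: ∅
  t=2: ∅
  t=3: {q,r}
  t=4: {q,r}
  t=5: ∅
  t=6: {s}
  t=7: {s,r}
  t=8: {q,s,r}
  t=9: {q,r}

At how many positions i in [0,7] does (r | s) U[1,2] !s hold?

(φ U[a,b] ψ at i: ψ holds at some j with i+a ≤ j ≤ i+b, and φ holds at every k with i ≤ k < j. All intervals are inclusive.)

Evaluate at each i in [0,7]:
  i=0: ✓ (rhs at j=1; lhs holds on [0,0])
  i=1: ✗ (lhs fails at k=1 before rhs at j=2)
  i=2: ✗ (lhs fails at k=2 before rhs at j=3)
  i=3: ✓ (rhs at j=4; lhs holds on [3,3])
  i=4: ✓ (rhs at j=5; lhs holds on [4,4])
  i=5: ✗ (no rhs in [6,7])
  i=6: ✗ (no rhs in [7,8])
  i=7: ✓ (rhs at j=9; lhs holds on [7,8])
Positions where it holds: {0, 3, 4, 7} → 4.

4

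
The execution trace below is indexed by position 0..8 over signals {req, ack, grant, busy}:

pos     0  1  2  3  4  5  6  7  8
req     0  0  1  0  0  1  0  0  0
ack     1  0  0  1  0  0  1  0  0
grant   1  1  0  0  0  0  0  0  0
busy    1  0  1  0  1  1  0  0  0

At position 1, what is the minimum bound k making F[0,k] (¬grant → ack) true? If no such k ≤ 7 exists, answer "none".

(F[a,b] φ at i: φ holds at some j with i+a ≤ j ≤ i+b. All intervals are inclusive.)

Scan j = 1,2,… for (¬grant → ack):
  j=1: holds
First hit at j=1, so smallest k = 1-1 = 0.

0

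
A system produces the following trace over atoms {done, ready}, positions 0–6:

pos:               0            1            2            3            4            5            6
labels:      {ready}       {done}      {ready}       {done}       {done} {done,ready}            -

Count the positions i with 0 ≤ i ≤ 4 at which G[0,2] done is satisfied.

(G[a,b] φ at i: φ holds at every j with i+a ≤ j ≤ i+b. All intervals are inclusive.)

1

Evaluate at each i in [0,4]:
  i=0: ✗ (fails at j=0)
  i=1: ✗ (fails at j=2)
  i=2: ✗ (fails at j=2)
  i=3: ✓ (all of [3,5])
  i=4: ✗ (fails at j=6)
Positions where it holds: {3} → 1.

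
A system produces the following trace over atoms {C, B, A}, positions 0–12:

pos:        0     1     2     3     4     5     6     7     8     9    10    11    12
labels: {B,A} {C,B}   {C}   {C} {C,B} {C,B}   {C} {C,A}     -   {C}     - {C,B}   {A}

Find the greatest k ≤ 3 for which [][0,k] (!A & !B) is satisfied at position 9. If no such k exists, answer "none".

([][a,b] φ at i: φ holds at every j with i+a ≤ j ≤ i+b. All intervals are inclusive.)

1

(!A & !B) must hold from j=9 onward; find where it first fails.
  j=9: holds
  j=10: holds
  j=11: fails
Holds on [9,10], so largest k = 1.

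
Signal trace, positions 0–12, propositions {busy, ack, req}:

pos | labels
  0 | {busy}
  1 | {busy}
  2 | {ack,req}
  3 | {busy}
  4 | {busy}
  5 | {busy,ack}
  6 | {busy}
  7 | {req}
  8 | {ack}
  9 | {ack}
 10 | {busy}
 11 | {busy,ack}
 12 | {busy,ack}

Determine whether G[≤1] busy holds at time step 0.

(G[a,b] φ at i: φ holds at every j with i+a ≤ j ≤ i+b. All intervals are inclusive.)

Holds

Check busy at every j in [0,1]:
  j=0: true
  j=1: true
All positions satisfy it → formula holds.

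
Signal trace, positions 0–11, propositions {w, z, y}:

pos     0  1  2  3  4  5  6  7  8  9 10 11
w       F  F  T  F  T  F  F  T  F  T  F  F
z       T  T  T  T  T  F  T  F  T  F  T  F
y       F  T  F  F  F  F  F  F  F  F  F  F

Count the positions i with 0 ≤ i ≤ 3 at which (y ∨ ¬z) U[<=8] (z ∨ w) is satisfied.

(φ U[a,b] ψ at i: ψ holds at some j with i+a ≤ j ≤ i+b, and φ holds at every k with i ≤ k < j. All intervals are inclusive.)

4

Evaluate at each i in [0,3]:
  i=0: ✓ (rhs at j=0)
  i=1: ✓ (rhs at j=1)
  i=2: ✓ (rhs at j=2)
  i=3: ✓ (rhs at j=3)
Positions where it holds: {0, 1, 2, 3} → 4.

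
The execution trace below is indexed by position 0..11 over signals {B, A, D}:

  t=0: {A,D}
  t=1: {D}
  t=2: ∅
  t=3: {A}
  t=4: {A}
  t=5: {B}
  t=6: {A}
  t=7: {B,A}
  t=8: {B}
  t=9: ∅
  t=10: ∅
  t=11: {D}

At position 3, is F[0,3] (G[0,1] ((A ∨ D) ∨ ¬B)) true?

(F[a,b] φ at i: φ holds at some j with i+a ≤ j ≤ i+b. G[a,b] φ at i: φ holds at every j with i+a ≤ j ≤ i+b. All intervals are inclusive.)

Check G[0,1] ((A ∨ D) ∨ ¬B) at each j in [3,6]:
  j=3: holds on [3,4]
  j=4: fails at 5
  j=5: fails at 5
  j=6: holds on [6,7]
Found at j=3 → formula holds.

Holds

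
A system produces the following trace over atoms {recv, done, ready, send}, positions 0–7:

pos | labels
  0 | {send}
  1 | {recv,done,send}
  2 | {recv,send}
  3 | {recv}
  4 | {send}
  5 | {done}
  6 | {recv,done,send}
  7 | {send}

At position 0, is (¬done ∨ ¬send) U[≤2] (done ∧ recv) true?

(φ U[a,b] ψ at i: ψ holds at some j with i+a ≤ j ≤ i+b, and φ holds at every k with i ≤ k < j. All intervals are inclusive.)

Need some j in [0,2] with (done ∧ recv), and (¬done ∨ ¬send) at every k in [0,j-1].
  j=0: (done ∧ recv) false.
  j=1: (done ∧ recv) holds; (¬done ∨ ¬send) holds at every k in [0,0] → satisfied.

Yes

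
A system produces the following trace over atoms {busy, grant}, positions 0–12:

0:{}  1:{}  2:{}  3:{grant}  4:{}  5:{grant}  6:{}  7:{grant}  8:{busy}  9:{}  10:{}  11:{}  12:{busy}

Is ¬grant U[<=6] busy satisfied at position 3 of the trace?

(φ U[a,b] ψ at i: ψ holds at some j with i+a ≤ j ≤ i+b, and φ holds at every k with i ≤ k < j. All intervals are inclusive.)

Need some j in [3,9] with busy, and ¬grant at every k in [3,j-1].
  j=3: busy false.
  j=4: busy false.
  j=5: busy false.
  j=6: busy false.
  j=7: busy false.
  j=8: busy holds, but ¬grant fails at k=3 → not this j.
  j=9: busy false.
No j in the window works → until fails.

Does not hold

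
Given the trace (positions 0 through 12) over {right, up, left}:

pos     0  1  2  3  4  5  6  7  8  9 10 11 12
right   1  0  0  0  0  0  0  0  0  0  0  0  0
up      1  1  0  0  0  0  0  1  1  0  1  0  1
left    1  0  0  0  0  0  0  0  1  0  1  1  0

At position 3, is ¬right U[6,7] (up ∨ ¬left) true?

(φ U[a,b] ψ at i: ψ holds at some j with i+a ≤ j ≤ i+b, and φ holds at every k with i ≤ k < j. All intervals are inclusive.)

Yes

Need some j in [9,10] with (up ∨ ¬left), and ¬right at every k in [3,j-1].
  j=9: (up ∨ ¬left) holds; ¬right holds at every k in [3,8] → satisfied.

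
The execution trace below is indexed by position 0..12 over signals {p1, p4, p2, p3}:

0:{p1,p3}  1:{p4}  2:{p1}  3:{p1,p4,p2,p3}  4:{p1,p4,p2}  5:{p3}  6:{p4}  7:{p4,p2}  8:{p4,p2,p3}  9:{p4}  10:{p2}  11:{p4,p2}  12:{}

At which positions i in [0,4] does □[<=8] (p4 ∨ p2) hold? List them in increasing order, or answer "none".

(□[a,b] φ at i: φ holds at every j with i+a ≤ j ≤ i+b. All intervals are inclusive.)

none

Evaluate at each i in [0,4]:
  i=0: ✗ (fails at j=0)
  i=1: ✗ (fails at j=2)
  i=2: ✗ (fails at j=2)
  i=3: ✗ (fails at j=5)
  i=4: ✗ (fails at j=5)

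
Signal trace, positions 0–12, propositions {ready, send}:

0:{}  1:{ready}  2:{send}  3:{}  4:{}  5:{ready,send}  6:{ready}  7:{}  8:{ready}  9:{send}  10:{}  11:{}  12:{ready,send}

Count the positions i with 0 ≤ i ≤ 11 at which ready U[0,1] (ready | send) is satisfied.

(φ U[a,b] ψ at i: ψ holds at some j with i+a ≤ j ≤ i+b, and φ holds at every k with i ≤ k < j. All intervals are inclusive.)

6

Evaluate at each i in [0,11]:
  i=0: ✗ (lhs fails at k=0 before rhs at j=1)
  i=1: ✓ (rhs at j=1)
  i=2: ✓ (rhs at j=2)
  i=3: ✗ (no rhs in [3,4])
  i=4: ✗ (lhs fails at k=4 before rhs at j=5)
  i=5: ✓ (rhs at j=5)
  i=6: ✓ (rhs at j=6)
  i=7: ✗ (lhs fails at k=7 before rhs at j=8)
  i=8: ✓ (rhs at j=8)
  i=9: ✓ (rhs at j=9)
  i=10: ✗ (no rhs in [10,11])
  i=11: ✗ (lhs fails at k=11 before rhs at j=12)
Positions where it holds: {1, 2, 5, 6, 8, 9} → 6.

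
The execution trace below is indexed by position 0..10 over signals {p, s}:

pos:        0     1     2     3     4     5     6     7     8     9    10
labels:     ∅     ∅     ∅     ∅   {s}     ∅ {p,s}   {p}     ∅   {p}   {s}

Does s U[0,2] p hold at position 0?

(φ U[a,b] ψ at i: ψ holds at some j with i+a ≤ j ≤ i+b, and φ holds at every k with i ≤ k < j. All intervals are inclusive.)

Need some j in [0,2] with p, and s at every k in [0,j-1].
  j=0: p false.
  j=1: p false.
  j=2: p false.
No j in the window works → until fails.

Does not hold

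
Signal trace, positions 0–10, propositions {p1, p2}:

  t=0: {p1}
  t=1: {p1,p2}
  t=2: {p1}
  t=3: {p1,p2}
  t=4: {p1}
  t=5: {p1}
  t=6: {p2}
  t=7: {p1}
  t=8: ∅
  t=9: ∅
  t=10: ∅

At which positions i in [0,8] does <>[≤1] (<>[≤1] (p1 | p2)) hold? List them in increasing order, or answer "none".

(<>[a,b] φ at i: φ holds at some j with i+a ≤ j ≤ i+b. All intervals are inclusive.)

0, 1, 2, 3, 4, 5, 6, 7

Evaluate at each i in [0,8]:
  i=0: ✓ (witness j=0)
  i=1: ✓ (witness j=1)
  i=2: ✓ (witness j=2)
  i=3: ✓ (witness j=3)
  i=4: ✓ (witness j=4)
  i=5: ✓ (witness j=5)
  i=6: ✓ (witness j=6)
  i=7: ✓ (witness j=7)
  i=8: ✗ (none in [8,9])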